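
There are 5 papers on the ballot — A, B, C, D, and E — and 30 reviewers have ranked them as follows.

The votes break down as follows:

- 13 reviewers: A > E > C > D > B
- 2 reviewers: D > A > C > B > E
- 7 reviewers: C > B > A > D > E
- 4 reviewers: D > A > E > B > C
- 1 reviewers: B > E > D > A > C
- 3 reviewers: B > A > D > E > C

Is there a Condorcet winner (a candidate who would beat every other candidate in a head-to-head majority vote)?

Head-to-head results (30 voters total):
A vs B: A wins 19–11.
A vs C: A wins 23–7.
A vs D: A wins 23–7.
A vs E: A wins 29–1.
B vs C: C wins 22–8.
B vs D: D wins 19–11.
B vs E: E wins 17–13.
C vs D: C wins 20–10.
C vs E: E wins 21–9.
D vs E: D wins 16–14.
A beats each rival — B (19–11), C (23–7), D (23–7), E (29–1) — so A is the Condorcet winner.

Yes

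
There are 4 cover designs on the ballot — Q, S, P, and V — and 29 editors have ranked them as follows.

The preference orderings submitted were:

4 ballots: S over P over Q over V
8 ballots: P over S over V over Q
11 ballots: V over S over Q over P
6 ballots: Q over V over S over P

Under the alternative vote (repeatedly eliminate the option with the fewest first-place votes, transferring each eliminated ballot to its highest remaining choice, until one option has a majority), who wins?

V

Round 1: V 11, P 8, Q 6, S 4. S has the fewest and is eliminated.
Round 2: P 12, V 11, Q 6. Q has the fewest and is eliminated.
Round 3: V 17, P 12. V has a majority.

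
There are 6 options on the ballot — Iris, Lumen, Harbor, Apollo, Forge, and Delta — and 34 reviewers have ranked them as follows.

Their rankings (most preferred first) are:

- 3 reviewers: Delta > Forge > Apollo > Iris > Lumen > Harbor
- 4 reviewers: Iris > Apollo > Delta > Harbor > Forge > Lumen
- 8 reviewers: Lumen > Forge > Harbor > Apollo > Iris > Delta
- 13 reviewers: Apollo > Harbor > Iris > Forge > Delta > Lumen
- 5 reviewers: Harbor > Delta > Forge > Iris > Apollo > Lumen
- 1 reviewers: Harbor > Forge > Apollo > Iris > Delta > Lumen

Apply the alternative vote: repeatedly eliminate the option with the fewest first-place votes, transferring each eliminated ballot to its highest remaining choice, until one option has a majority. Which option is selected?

Apollo

Round 1: Apollo 13, Lumen 8, Harbor 6, Iris 4, Delta 3, Forge 0. Forge has the fewest and is eliminated.
Round 2: Apollo 13, Lumen 8, Harbor 6, Iris 4, Delta 3. Delta has the fewest and is eliminated.
Round 3: Apollo 16, Lumen 8, Harbor 6, Iris 4. Iris has the fewest and is eliminated.
Round 4: Apollo 20, Lumen 8, Harbor 6. Apollo has a majority.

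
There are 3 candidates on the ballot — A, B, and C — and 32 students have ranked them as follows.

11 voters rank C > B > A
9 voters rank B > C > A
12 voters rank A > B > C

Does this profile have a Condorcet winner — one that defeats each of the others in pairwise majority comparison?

Yes

Head-to-head results (32 voters total):
A vs B: B wins 20–12.
A vs C: C wins 20–12.
B vs C: B wins 21–11.
B beats each rival — A (20–12), C (21–11) — so B is the Condorcet winner.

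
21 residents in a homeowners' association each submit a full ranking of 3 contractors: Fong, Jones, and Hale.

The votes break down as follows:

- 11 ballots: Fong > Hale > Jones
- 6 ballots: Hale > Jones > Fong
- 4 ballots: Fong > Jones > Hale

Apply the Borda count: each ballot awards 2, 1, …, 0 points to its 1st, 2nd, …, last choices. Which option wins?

Fong

Borda scores:
  Fong: 11·2 + 6·0 + 4·2 = 30
  Jones: 11·0 + 6·1 + 4·1 = 10
  Hale: 11·1 + 6·2 + 4·0 = 23
Fong has the highest total.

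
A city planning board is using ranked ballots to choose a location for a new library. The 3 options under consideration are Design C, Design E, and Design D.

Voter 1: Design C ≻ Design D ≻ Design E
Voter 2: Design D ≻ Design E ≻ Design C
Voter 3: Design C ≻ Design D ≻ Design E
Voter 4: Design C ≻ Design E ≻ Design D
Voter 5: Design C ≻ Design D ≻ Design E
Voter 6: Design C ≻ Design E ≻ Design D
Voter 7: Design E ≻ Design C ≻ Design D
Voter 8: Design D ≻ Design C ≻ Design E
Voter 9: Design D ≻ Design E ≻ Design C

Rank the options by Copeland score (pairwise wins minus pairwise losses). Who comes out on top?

Pairwise results:
  Design C vs Design E: Design C wins 6–3.
  Design C vs Design D: Design C wins 6–3.
  Design E vs Design D: Design D wins 6–3.
Copeland scores (wins − losses):
  Design C: 2 − 0 = 2
  Design E: 0 − 2 = -2
  Design D: 1 − 1 = 0
Design C has the best Copeland score.

Design C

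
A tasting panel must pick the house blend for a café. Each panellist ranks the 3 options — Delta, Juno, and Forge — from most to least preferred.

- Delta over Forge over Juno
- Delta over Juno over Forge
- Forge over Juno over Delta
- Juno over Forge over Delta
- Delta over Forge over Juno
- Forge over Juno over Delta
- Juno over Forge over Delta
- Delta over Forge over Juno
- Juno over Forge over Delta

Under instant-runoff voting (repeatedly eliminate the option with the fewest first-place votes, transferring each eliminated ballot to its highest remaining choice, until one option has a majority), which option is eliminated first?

Forge

Round 1: Delta 4, Juno 3, Forge 2. Forge has the fewest and is eliminated.
Round 2: Juno 5, Delta 4. Juno has a majority.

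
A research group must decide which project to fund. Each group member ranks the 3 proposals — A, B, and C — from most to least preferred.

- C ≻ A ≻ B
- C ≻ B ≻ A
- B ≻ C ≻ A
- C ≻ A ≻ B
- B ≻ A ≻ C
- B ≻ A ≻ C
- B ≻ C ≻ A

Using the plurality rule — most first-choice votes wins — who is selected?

B

First-place vote totals:
  A: 0
  B: 4
  C: 3
B has the most first-place votes.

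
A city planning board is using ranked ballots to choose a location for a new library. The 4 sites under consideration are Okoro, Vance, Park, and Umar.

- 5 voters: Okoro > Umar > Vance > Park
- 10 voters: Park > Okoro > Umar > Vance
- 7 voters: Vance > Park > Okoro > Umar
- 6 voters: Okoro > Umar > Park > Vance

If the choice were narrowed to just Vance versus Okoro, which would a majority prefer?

Ballots ranking Vance above Okoro: 7.
Ballots ranking Okoro above Vance: 5+10+6 = 21.
Okoro wins the head-to-head, 21–7.

Okoro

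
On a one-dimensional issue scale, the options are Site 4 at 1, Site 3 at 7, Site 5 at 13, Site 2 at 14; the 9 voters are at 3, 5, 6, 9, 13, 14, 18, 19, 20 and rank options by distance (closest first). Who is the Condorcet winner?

Site 5

With single-peaked preferences on a line, the Condorcet winner is the candidate closest to the median voter.
The median voter (position 13) is closest to Site 5 at 13.
Check: Site 5 vs Site 2 — voters closer to Site 5: 5 of 9.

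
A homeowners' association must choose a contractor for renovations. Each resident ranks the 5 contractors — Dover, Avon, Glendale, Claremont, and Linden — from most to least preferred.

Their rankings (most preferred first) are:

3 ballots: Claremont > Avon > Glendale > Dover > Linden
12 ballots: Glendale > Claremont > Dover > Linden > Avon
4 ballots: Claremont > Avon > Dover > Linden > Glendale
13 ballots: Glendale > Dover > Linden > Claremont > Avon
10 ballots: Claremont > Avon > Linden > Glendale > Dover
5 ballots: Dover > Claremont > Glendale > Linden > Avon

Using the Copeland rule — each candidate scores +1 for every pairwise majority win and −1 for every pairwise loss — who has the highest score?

Pairwise results:
  Dover vs Avon: Dover wins 30–17.
  Dover vs Glendale: Glendale wins 38–9.
  Dover vs Claremont: Claremont wins 29–18.
  Dover vs Linden: Dover wins 37–10.
  Avon vs Glendale: Glendale wins 30–17.
  Avon vs Claremont: Claremont wins 47–0.
  Avon vs Linden: Linden wins 30–17.
  Glendale vs Claremont: Glendale wins 25–22.
  Glendale vs Linden: Glendale wins 33–14.
  Claremont vs Linden: Claremont wins 34–13.
Copeland scores (wins − losses):
  Dover: 2 − 2 = 0
  Avon: 0 − 4 = -4
  Glendale: 4 − 0 = 4
  Claremont: 3 − 1 = 2
  Linden: 1 − 3 = -2
Glendale has the best Copeland score.

Glendale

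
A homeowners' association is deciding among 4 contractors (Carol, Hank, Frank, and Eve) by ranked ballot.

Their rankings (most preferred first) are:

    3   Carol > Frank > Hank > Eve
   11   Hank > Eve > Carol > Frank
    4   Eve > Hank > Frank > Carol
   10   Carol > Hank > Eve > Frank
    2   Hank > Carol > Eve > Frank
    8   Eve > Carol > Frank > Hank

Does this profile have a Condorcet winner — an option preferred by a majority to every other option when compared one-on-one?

Head-to-head results (38 voters total):
Carol vs Hank: Carol wins 21–17.
Carol vs Frank: Carol wins 34–4.
Carol vs Eve: Eve wins 23–15.
Hank vs Frank: Hank wins 27–11.
Hank vs Eve: Hank wins 26–12.
Frank vs Eve: Eve wins 35–3.
No candidate beats all others: Carol beats Hank beats Eve beats Carol, a majority cycle.

No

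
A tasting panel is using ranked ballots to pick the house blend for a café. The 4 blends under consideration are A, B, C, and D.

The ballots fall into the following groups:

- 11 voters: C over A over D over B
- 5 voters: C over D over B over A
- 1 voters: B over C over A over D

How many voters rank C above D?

Ballots ranking C above D: 11+5+1 = 17.
Ballots ranking D above C: 0.
So 17 of 17 voters prefer C to D.

17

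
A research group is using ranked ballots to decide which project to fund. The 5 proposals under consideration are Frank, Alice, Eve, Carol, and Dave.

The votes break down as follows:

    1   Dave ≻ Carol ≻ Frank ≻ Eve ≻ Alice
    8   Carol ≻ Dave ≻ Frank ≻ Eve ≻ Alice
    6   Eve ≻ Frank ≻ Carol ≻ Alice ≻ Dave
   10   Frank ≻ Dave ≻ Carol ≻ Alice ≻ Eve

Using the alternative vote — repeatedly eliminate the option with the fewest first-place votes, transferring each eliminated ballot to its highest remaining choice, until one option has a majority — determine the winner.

Frank

Round 1: Frank 10, Carol 8, Eve 6, Dave 1, Alice 0. Alice has the fewest and is eliminated.
Round 2: Frank 10, Carol 8, Eve 6, Dave 1. Dave has the fewest and is eliminated.
Round 3: Frank 10, Carol 9, Eve 6. Eve has the fewest and is eliminated.
Round 4: Frank 16, Carol 9. Frank has a majority.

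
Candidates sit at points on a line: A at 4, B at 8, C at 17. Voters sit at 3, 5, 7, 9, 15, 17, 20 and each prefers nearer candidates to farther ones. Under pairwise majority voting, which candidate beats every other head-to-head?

With single-peaked preferences on a line, the Condorcet winner is the candidate closest to the median voter.
The median voter (position 9) is closest to B at 8.
Check: B vs A — voters closer to B: 5 of 7.

B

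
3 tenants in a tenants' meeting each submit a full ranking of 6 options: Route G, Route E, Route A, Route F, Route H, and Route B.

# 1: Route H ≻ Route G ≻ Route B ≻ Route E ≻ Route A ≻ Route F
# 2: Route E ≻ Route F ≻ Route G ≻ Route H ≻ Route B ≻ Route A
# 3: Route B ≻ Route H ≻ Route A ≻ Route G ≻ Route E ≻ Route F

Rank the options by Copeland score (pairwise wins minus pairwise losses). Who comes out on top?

Pairwise results:
  Route G vs Route E: Route G wins 2–1.
  Route G vs Route A: Route G wins 2–1.
  Route G vs Route F: Route G wins 2–1.
  Route G vs Route H: Route H wins 2–1.
  Route G vs Route B: Route G wins 2–1.
  Route E vs Route A: Route E wins 2–1.
  Route E vs Route F: Route E wins 3–0.
  Route E vs Route H: Route H wins 2–1.
  Route E vs Route B: Route B wins 2–1.
  Route A vs Route F: Route A wins 2–1.
  Route A vs Route H: Route H wins 3–0.
  Route A vs Route B: Route B wins 3–0.
  Route F vs Route H: Route H wins 2–1.
  Route F vs Route B: Route B wins 2–1.
  Route H vs Route B: Route H wins 2–1.
Copeland scores (wins − losses):
  Route G: 4 − 1 = 3
  Route E: 2 − 3 = -1
  Route A: 1 − 4 = -3
  Route F: 0 − 5 = -5
  Route H: 5 − 0 = 5
  Route B: 3 − 2 = 1
Route H has the best Copeland score.

Route H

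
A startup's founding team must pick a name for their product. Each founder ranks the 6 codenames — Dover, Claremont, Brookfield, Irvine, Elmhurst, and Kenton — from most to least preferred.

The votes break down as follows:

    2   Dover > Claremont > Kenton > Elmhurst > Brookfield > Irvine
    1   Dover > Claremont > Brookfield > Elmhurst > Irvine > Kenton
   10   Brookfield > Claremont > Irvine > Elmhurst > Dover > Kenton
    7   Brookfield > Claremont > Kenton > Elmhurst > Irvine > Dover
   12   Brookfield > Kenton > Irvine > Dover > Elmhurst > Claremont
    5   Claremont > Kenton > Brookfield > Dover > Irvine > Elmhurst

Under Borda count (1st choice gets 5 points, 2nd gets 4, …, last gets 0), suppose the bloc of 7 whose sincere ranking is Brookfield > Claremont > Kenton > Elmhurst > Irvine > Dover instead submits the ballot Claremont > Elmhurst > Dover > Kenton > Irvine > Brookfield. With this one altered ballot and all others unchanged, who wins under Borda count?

Borda totals with the altered ballot: Dover 80, Claremont 112, Brookfield 130, Irvine 79, Elmhurst 66, Kenton 88.
The winner is unchanged: still Brookfield.

Brookfield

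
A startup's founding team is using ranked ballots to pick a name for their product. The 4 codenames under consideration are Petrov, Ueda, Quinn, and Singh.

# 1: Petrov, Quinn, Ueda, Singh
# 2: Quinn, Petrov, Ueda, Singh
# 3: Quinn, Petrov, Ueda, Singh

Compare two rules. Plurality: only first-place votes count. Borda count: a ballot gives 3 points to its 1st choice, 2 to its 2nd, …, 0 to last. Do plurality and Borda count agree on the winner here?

Yes

Plurality first-place counts: Petrov 1, Ueda 0, Quinn 2, Singh 0 → Quinn.
Borda totals: Petrov 7, Ueda 3, Quinn 8, Singh 0 → Quinn.
The two rules agree on Quinn.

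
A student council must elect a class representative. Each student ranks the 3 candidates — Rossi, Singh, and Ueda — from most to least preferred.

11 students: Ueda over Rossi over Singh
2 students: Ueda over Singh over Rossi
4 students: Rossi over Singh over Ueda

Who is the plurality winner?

First-place vote totals:
  Rossi: 4
  Singh: 0
  Ueda: 13
Ueda has the most first-place votes.

Ueda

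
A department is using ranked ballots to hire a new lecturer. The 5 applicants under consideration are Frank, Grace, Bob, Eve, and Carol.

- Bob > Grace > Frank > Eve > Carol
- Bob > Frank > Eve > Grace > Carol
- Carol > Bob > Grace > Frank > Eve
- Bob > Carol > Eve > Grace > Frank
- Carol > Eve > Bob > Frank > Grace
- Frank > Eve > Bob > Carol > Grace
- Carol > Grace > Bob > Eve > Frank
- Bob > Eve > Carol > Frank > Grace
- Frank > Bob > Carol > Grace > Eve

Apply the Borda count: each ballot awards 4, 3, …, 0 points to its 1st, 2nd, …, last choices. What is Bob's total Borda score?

Borda scores:
  Frank: 2 + 3 + 1 + 0 + 1 + 4 + 0 + 1 + 4 = 16
  Grace: 3 + 1 + 2 + 1 + 0 + 0 + 3 + 0 + 1 = 11
  Bob: 4 + 4 + 3 + 4 + 2 + 2 + 2 + 4 + 3 = 28
  Eve: 1 + 2 + 0 + 2 + 3 + 3 + 1 + 3 + 0 = 15
  Carol: 0 + 0 + 4 + 3 + 4 + 1 + 4 + 2 + 2 = 20

28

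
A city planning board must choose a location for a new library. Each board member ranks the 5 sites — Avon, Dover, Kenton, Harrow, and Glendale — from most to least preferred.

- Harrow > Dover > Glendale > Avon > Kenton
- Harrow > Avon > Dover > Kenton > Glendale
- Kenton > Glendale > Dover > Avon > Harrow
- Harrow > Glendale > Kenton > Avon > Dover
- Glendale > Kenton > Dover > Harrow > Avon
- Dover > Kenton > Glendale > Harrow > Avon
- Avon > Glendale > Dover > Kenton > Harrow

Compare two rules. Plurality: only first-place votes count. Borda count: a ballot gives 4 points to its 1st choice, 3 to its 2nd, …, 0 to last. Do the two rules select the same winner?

No

Plurality first-place counts: Avon 1, Dover 1, Kenton 1, Harrow 3, Glendale 1 → Harrow.
Borda totals: Avon 10, Dover 15, Kenton 14, Harrow 14, Glendale 17 → Glendale.
The two rules disagree: plurality picks Harrow, Borda picks Glendale.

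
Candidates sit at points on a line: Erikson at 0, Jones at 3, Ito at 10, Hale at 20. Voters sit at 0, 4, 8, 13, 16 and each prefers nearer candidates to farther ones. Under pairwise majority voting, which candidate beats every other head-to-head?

Ito

With single-peaked preferences on a line, the Condorcet winner is the candidate closest to the median voter.
The median voter (position 8) is closest to Ito at 10.
Check: Ito vs Erikson — voters closer to Ito: 3 of 5.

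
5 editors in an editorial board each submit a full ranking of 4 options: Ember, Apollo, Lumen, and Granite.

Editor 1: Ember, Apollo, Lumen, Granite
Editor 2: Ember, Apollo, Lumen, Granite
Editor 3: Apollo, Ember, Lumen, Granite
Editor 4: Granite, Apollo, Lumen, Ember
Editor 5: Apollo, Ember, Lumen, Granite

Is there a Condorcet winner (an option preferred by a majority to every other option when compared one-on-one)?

Yes

Head-to-head results (5 voters total):
Ember vs Apollo: Apollo wins 3–2.
Ember vs Lumen: Ember wins 4–1.
Ember vs Granite: Ember wins 4–1.
Apollo vs Lumen: Apollo wins 5–0.
Apollo vs Granite: Apollo wins 4–1.
Lumen vs Granite: Lumen wins 4–1.
Apollo beats each rival — Ember (3–2), Lumen (5–0), Granite (4–1) — so Apollo is the Condorcet winner.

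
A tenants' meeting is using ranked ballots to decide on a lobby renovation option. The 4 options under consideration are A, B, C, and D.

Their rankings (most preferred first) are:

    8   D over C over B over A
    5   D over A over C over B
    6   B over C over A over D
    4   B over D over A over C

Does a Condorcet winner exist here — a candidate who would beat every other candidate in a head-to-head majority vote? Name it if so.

D

Head-to-head results (23 voters total):
A vs B: B wins 18–5.
A vs C: C wins 14–9.
A vs D: D wins 17–6.
B vs C: C wins 13–10.
B vs D: D wins 13–10.
C vs D: D wins 17–6.
D beats each rival — A (17–6), B (13–10), C (17–6) — so D is the Condorcet winner.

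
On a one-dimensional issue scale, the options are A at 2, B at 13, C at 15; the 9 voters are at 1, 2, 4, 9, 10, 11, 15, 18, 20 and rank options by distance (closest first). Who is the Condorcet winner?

B

With single-peaked preferences on a line, the Condorcet winner is the candidate closest to the median voter.
The median voter (position 10) is closest to B at 13.
Check: B vs C — voters closer to B: 6 of 9.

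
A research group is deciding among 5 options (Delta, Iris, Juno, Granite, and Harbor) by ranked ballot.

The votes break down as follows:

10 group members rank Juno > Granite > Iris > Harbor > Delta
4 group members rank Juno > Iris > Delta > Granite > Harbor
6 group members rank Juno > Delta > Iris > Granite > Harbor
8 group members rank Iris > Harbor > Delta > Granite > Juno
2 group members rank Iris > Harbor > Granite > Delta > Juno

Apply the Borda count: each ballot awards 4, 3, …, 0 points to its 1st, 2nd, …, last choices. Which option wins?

Borda scores:
  Delta: 10·0 + 4·2 + 6·3 + 8·2 + 2·1 = 44
  Iris: 10·2 + 4·3 + 6·2 + 8·4 + 2·4 = 84
  Juno: 10·4 + 4·4 + 6·4 + 8·0 + 2·0 = 80
  Granite: 10·3 + 4·1 + 6·1 + 8·1 + 2·2 = 52
  Harbor: 10·1 + 4·0 + 6·0 + 8·3 + 2·3 = 40
Iris has the highest total.

Iris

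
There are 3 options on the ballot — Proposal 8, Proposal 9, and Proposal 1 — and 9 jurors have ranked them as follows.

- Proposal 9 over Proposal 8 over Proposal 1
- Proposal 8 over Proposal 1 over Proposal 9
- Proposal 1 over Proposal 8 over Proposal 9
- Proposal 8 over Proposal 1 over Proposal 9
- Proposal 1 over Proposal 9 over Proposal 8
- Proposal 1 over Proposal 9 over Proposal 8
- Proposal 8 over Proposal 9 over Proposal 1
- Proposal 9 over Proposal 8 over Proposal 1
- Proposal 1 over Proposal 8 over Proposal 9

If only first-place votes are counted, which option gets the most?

First-place vote totals:
  Proposal 8: 3
  Proposal 9: 2
  Proposal 1: 4
Proposal 1 has the most first-place votes.

Proposal 1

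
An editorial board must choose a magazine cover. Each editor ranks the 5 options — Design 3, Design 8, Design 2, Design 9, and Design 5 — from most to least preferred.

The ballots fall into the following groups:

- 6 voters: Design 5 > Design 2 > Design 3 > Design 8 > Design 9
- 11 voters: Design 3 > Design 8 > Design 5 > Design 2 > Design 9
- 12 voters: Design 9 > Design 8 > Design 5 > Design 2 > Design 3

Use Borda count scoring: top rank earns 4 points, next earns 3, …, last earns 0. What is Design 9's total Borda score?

48

Borda scores:
  Design 3: 6·2 + 11·4 + 12·0 = 56
  Design 8: 6·1 + 11·3 + 12·3 = 75
  Design 2: 6·3 + 11·1 + 12·1 = 41
  Design 9: 6·0 + 11·0 + 12·4 = 48
  Design 5: 6·4 + 11·2 + 12·2 = 70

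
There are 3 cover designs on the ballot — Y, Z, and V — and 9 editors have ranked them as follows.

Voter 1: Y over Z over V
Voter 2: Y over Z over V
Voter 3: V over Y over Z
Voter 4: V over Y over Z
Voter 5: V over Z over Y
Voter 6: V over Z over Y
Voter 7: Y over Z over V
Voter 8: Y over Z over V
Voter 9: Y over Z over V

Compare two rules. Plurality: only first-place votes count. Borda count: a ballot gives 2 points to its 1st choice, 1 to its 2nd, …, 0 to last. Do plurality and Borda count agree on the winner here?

Yes

Plurality first-place counts: Y 5, Z 0, V 4 → Y.
Borda totals: Y 12, Z 7, V 8 → Y.
The two rules agree on Y.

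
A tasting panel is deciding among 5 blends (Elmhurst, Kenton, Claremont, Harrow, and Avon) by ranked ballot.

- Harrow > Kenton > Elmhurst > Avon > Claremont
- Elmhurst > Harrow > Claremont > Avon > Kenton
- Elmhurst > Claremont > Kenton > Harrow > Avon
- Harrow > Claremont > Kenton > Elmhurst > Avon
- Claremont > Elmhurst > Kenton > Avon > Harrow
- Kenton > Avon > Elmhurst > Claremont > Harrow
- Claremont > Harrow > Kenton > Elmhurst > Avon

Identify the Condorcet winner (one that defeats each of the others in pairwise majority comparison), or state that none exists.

There is no Condorcet winner

Head-to-head results (7 voters total):
Elmhurst vs Kenton: Kenton wins 4–3.
Elmhurst vs Claremont: Elmhurst wins 4–3.
Elmhurst vs Harrow: Elmhurst wins 4–3.
Elmhurst vs Avon: Elmhurst wins 6–1.
Kenton vs Claremont: Claremont wins 5–2.
Kenton vs Harrow: Harrow wins 4–3.
Kenton vs Avon: Kenton wins 6–1.
Claremont vs Harrow: Claremont wins 4–3.
Claremont vs Avon: Claremont wins 5–2.
Harrow vs Avon: Harrow wins 5–2.
No candidate beats all others: Elmhurst beats Claremont beats Kenton beats Elmhurst, a majority cycle.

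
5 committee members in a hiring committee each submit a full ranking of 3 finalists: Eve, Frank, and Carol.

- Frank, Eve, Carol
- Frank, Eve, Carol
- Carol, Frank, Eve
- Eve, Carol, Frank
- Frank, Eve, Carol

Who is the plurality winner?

First-place vote totals:
  Eve: 1
  Frank: 3
  Carol: 1
Frank has the most first-place votes.

Frank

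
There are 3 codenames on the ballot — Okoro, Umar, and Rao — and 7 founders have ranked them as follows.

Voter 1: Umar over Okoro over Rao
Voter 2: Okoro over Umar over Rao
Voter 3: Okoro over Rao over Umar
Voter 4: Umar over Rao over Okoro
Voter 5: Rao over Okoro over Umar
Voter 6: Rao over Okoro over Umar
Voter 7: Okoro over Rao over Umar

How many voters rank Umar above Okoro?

Ballots ranking Umar above Okoro: 2.
Ballots ranking Okoro above Umar: 5.
So 2 of 7 voters prefer Umar to Okoro.

2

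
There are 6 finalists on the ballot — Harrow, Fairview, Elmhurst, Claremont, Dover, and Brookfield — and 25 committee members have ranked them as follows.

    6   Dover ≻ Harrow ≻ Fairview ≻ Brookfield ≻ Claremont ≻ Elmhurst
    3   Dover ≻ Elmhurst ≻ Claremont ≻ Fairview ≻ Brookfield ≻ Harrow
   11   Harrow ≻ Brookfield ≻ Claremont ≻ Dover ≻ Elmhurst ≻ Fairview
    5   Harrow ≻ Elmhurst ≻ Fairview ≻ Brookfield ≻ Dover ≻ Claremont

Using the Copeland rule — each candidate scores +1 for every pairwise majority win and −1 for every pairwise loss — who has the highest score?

Pairwise results:
  Harrow vs Fairview: Harrow wins 22–3.
  Harrow vs Elmhurst: Harrow wins 22–3.
  Harrow vs Claremont: Harrow wins 22–3.
  Harrow vs Dover: Harrow wins 16–9.
  Harrow vs Brookfield: Harrow wins 22–3.
  Fairview vs Elmhurst: Elmhurst wins 19–6.
  Fairview vs Claremont: Claremont wins 14–11.
  Fairview vs Dover: Dover wins 20–5.
  Fairview vs Brookfield: Fairview wins 14–11.
  Elmhurst vs Claremont: Claremont wins 17–8.
  Elmhurst vs Dover: Dover wins 20–5.
  Elmhurst vs Brookfield: Brookfield wins 17–8.
  Claremont vs Dover: Dover wins 14–11.
  Claremont vs Brookfield: Brookfield wins 22–3.
  Dover vs Brookfield: Brookfield wins 16–9.
Copeland scores (wins − losses):
  Harrow: 5 − 0 = 5
  Fairview: 1 − 4 = -3
  Elmhurst: 1 − 4 = -3
  Claremont: 2 − 3 = -1
  Dover: 3 − 2 = 1
  Brookfield: 3 − 2 = 1
Harrow has the best Copeland score.

Harrow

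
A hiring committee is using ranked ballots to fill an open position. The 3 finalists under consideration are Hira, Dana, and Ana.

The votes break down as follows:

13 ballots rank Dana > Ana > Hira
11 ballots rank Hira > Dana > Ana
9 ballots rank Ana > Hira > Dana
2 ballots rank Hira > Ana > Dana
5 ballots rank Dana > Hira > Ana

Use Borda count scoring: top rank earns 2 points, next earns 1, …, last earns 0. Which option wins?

Borda scores:
  Hira: 13·0 + 11·2 + 9·1 + 2·2 + 5·1 = 40
  Dana: 13·2 + 11·1 + 9·0 + 2·0 + 5·2 = 47
  Ana: 13·1 + 11·0 + 9·2 + 2·1 + 5·0 = 33
Dana has the highest total.

Dana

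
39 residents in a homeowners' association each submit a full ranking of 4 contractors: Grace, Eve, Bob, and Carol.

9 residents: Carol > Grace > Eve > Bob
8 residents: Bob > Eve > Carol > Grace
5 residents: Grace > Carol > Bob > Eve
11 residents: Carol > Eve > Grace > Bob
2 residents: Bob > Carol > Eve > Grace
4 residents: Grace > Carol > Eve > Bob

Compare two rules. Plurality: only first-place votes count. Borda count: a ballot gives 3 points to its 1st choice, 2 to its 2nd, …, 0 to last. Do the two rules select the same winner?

Plurality first-place counts: Grace 9, Eve 0, Bob 10, Carol 20 → Carol.
Borda totals: Grace 56, Eve 53, Bob 35, Carol 90 → Carol.
The two rules agree on Carol.

Yes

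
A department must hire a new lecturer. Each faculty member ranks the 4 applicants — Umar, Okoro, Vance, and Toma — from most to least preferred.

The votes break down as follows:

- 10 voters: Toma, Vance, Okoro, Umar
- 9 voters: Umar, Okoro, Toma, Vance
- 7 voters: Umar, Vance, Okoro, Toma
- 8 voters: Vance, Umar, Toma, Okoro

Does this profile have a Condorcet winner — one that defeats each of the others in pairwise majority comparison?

Head-to-head results (34 voters total):
Umar vs Okoro: Umar wins 24–10.
Umar vs Vance: Vance wins 18–16.
Umar vs Toma: Umar wins 24–10.
Okoro vs Vance: Vance wins 25–9.
Okoro vs Toma: Toma wins 18–16.
Vance vs Toma: Toma wins 19–15.
No candidate beats all others: Umar beats Toma beats Vance beats Umar, a majority cycle.

No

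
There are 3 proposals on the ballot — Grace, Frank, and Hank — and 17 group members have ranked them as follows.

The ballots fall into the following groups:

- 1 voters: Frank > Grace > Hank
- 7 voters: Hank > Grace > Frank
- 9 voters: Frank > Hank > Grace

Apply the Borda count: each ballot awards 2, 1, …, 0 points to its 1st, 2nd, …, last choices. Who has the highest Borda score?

Borda scores:
  Grace: 1 + 7·1 + 9·0 = 8
  Frank: 2 + 7·0 + 9·2 = 20
  Hank: 0 + 7·2 + 9·1 = 23
Hank has the highest total.

Hank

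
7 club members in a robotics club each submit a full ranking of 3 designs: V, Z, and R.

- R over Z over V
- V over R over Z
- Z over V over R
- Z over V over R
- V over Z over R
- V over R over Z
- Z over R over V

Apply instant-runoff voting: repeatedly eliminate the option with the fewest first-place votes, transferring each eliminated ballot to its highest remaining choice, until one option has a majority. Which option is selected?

Round 1: V 3, Z 3, R 1. R has the fewest and is eliminated.
Round 2: Z 4, V 3. Z has a majority.

Z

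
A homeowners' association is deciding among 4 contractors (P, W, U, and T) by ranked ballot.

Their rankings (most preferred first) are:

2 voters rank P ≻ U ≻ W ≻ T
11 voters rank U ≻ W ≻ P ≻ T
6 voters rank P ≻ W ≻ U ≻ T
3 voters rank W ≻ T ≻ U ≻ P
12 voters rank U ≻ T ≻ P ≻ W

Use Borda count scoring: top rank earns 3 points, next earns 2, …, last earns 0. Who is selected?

Borda scores:
  P: 2·3 + 11·1 + 6·3 + 3·0 + 12·1 = 47
  W: 2·1 + 11·2 + 6·2 + 3·3 + 12·0 = 45
  U: 2·2 + 11·3 + 6·1 + 3·1 + 12·3 = 82
  T: 2·0 + 11·0 + 6·0 + 3·2 + 12·2 = 30
U has the highest total.

U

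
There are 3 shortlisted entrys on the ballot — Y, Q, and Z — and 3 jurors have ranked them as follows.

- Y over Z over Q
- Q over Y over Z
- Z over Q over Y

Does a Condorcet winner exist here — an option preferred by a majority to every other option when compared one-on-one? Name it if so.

There is no Condorcet winner

Head-to-head results (3 voters total):
Y vs Q: Q wins 2–1.
Y vs Z: Y wins 2–1.
Q vs Z: Z wins 2–1.
No candidate beats all others: Y beats Z beats Q beats Y, a majority cycle.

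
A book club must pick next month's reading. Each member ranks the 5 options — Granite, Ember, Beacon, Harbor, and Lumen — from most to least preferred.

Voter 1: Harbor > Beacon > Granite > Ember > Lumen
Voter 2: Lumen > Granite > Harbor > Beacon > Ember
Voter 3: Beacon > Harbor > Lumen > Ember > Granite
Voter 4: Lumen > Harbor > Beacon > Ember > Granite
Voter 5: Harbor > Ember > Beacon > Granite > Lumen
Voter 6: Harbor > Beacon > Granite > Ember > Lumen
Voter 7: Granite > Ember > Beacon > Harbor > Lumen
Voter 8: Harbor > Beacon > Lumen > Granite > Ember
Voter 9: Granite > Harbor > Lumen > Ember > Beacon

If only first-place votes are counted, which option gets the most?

First-place vote totals:
  Granite: 2
  Ember: 0
  Beacon: 1
  Harbor: 4
  Lumen: 2
Harbor has the most first-place votes.

Harbor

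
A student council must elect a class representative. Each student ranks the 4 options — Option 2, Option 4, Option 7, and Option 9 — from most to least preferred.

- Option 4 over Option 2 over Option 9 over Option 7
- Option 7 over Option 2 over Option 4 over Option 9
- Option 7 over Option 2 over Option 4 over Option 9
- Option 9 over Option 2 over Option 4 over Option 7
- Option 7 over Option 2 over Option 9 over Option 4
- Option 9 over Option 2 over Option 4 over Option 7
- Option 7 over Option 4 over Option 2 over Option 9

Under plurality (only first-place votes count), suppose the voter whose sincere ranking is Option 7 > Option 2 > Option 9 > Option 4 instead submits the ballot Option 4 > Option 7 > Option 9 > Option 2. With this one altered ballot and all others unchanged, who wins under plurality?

First-place totals with the altered ballot: Option 2 0, Option 4 2, Option 7 3, Option 9 2.
The winner is unchanged: still Option 7.

Option 7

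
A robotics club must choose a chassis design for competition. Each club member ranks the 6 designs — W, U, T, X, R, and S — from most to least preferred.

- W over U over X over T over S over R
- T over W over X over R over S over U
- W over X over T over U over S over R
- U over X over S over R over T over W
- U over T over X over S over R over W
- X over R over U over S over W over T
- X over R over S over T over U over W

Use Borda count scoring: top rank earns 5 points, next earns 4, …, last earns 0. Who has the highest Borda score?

X

Borda scores:
  W: 5 + 4 + 5 + 0 + 0 + 1 + 0 = 15
  U: 4 + 0 + 2 + 5 + 5 + 3 + 1 = 20
  T: 2 + 5 + 3 + 1 + 4 + 0 + 2 = 17
  X: 3 + 3 + 4 + 4 + 3 + 5 + 5 = 27
  R: 0 + 2 + 0 + 2 + 1 + 4 + 4 = 13
  S: 1 + 1 + 1 + 3 + 2 + 2 + 3 = 13
X has the highest total.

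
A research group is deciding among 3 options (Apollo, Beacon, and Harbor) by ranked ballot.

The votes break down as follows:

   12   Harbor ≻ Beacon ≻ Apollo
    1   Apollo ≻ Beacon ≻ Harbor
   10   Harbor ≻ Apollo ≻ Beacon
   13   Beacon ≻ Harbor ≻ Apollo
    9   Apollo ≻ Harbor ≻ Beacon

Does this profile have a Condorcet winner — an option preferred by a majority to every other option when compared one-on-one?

Yes

Head-to-head results (45 voters total):
Apollo vs Beacon: Beacon wins 25–20.
Apollo vs Harbor: Harbor wins 35–10.
Beacon vs Harbor: Harbor wins 31–14.
Harbor beats each rival — Apollo (35–10), Beacon (31–14) — so Harbor is the Condorcet winner.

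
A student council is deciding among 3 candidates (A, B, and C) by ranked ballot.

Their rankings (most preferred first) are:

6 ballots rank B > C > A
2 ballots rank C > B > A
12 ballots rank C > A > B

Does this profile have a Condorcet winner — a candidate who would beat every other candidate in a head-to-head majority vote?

Yes

Head-to-head results (20 voters total):
A vs B: A wins 12–8.
A vs C: C wins 20–0.
B vs C: C wins 14–6.
C beats each rival — A (20–0), B (14–6) — so C is the Condorcet winner.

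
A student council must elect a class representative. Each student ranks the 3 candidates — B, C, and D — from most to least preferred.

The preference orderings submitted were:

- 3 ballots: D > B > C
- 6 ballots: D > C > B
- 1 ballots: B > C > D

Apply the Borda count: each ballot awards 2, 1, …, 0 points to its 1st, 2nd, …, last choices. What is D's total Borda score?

18

Borda scores:
  B: 3·1 + 6·0 + 2 = 5
  C: 3·0 + 6·1 + 1 = 7
  D: 3·2 + 6·2 + 0 = 18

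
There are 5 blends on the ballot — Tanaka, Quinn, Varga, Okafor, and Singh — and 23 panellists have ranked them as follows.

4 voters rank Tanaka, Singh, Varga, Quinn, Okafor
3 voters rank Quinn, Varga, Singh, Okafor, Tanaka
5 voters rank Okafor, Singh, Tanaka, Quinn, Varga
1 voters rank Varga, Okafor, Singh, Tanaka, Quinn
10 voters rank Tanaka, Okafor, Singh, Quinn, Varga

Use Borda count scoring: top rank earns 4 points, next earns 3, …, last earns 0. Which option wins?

Borda scores:
  Tanaka: 4·4 + 3·0 + 5·2 + 1 + 10·4 = 67
  Quinn: 4·1 + 3·4 + 5·1 + 0 + 10·1 = 31
  Varga: 4·2 + 3·3 + 5·0 + 4 + 10·0 = 21
  Okafor: 4·0 + 3·1 + 5·4 + 3 + 10·3 = 56
  Singh: 4·3 + 3·2 + 5·3 + 2 + 10·2 = 55
Tanaka has the highest total.

Tanaka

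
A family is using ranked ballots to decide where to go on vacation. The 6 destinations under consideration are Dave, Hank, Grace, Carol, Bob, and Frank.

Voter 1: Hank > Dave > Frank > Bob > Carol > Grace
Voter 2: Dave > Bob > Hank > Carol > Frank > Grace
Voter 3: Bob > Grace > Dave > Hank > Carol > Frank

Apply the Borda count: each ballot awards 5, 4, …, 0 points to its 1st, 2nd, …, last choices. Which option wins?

Borda scores:
  Dave: 4 + 5 + 3 = 12
  Hank: 5 + 3 + 2 = 10
  Grace: 0 + 0 + 4 = 4
  Carol: 1 + 2 + 1 = 4
  Bob: 2 + 4 + 5 = 11
  Frank: 3 + 1 + 0 = 4
Dave has the highest total.

Dave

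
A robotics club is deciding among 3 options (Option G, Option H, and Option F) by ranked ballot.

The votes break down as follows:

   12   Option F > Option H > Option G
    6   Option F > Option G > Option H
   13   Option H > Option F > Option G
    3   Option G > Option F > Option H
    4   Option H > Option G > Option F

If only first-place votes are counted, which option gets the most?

Option F

First-place vote totals:
  Option G: 3
  Option H: 17
  Option F: 18
Option F has the most first-place votes.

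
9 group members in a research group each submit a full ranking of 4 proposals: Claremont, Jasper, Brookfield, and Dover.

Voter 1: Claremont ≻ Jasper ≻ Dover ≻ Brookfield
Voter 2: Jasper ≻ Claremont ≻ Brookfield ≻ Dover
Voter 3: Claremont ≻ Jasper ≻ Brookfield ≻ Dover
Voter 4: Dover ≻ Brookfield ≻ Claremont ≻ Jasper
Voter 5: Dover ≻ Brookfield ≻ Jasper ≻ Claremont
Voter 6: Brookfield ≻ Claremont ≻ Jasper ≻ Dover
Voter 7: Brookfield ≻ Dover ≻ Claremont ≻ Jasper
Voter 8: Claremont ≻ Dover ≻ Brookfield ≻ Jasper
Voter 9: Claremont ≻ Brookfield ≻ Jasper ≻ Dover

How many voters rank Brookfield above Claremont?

Ballots ranking Brookfield above Claremont: 4.
Ballots ranking Claremont above Brookfield: 5.
So 4 of 9 voters prefer Brookfield to Claremont.

4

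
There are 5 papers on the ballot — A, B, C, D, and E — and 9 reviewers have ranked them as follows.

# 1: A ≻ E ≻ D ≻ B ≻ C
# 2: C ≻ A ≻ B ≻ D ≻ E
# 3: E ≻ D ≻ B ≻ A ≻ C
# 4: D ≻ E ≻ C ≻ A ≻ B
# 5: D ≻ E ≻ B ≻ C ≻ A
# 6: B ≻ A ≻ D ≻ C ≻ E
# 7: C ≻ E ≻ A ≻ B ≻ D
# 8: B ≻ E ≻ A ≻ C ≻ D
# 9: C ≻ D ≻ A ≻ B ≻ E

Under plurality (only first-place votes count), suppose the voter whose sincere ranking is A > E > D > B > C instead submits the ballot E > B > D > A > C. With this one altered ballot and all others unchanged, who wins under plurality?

First-place totals with the altered ballot: A 0, B 2, C 3, D 2, E 2.
The winner is unchanged: still C.

C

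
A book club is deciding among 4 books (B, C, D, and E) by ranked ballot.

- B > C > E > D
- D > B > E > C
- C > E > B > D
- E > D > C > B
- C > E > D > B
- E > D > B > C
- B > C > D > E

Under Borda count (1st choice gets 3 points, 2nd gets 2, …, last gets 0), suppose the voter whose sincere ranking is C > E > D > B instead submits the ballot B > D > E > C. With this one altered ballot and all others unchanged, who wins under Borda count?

B

Borda totals with the altered ballot: B 13, C 8, D 10, E 11.
The switch changes the winner from E to B.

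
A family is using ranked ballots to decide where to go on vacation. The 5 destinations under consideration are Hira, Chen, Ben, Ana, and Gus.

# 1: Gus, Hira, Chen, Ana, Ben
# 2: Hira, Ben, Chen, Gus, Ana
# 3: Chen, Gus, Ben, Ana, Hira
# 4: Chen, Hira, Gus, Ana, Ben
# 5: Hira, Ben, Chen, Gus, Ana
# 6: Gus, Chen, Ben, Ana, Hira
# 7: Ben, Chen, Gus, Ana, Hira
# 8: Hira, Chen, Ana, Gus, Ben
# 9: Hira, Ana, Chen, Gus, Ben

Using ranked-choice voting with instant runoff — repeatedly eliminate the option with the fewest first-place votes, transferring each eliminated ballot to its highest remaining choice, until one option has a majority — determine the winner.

Round 1: Hira 4, Chen 2, Gus 2, Ben 1, Ana 0. Ana has the fewest and is eliminated.
Round 2: Hira 4, Chen 2, Gus 2, Ben 1. Ben has the fewest and is eliminated.
Round 3: Hira 4, Chen 3, Gus 2. Gus has the fewest and is eliminated.
Round 4: Hira 5, Chen 4. Hira has a majority.

Hira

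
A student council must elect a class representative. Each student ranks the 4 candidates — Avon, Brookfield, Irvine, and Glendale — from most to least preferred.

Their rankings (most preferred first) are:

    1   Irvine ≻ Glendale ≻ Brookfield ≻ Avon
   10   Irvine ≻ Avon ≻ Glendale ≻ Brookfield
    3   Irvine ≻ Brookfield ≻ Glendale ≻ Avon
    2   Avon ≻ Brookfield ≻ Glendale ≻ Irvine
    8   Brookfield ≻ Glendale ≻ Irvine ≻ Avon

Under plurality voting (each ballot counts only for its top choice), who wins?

Irvine

First-place vote totals:
  Avon: 2
  Brookfield: 8
  Irvine: 14
  Glendale: 0
Irvine has the most first-place votes.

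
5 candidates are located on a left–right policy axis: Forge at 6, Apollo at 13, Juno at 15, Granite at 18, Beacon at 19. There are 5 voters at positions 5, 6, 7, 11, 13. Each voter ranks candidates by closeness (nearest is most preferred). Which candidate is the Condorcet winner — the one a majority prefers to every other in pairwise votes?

Forge

With single-peaked preferences on a line, the Condorcet winner is the candidate closest to the median voter.
The median voter (position 7) is closest to Forge at 6.
Check: Forge vs Apollo — voters closer to Forge: 3 of 5.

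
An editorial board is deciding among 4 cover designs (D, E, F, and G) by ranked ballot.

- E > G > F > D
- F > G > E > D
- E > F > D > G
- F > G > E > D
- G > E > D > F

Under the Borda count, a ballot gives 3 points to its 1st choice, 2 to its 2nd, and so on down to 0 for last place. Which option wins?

Borda scores:
  D: 0 + 0 + 1 + 0 + 1 = 2
  E: 3 + 1 + 3 + 1 + 2 = 10
  F: 1 + 3 + 2 + 3 + 0 = 9
  G: 2 + 2 + 0 + 2 + 3 = 9
E has the highest total.

E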